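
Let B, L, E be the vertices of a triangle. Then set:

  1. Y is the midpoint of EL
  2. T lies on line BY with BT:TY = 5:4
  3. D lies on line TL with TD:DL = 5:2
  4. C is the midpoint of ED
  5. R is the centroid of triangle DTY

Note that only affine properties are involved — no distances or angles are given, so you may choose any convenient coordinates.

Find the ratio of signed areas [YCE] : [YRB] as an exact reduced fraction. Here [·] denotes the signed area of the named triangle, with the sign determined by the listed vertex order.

[YCE]:[YRB] = 4/15

Assign B = (0, 0), L = (1, 0), E = (0, 1) — the answer is frame-independent, so this choice is without loss of generality.
1. Y is the midpoint of EL ⇒ Y = (1/2, 1/2)
2. T lies on line BY with BT:TY = 5:4 ⇒ T = (5/18, 5/18)
3. D lies on line TL with TD:DL = 5:2 ⇒ D = (50/63, 5/63)
4. C is the midpoint of ED ⇒ C = (25/63, 34/63)
5. R is the centroid of triangle DTY ⇒ R = (11/21, 2/7)
2·[YCE] = -2/63, 2·[YRB] = -5/42
[YCE]:[YRB] = -2/63:-5/42 = 4/15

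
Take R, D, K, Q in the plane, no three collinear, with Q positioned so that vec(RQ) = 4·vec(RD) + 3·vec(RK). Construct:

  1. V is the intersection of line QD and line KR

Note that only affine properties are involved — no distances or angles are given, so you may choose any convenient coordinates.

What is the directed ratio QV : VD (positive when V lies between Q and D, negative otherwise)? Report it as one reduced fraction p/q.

Assign R = (0, 0), D = (1, 0), K = (0, 1), Q = (4, 3) — the answer is frame-independent, so this choice is without loss of generality.
1. V is the intersection of line QD and line KR ⇒ V = (0, -1)
V = Q + t·(D−Q) with t = 4/3, so QV:VD = t:(1−t) = 4/3:-1/3

QV:VD = -4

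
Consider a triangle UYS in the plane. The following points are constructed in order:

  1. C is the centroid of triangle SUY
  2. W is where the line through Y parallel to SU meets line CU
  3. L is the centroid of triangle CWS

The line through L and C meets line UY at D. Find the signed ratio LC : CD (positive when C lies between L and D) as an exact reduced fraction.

LC:CD = 4/3

Choose coordinates U = (0, 0), Y = (1, 0), S = (0, 1).
1. C is the centroid of triangle SUY ⇒ C = (1/3, 1/3)
2. W is where the line through Y parallel to SU meets line CU ⇒ W = (1, 1)
3. L is the centroid of triangle CWS ⇒ L = (4/9, 7/9)
line LC meets UY at D = (1/4, 0)
C = L + t·(D−L) with t = 4/7, so LC:CD = 4/7:3/7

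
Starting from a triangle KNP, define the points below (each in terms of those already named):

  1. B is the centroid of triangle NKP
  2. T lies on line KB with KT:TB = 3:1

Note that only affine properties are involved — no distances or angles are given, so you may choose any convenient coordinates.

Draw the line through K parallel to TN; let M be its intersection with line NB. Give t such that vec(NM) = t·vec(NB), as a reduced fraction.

Choose coordinates K = (0, 0), N = (1, 0), P = (0, 1).
1. B is the centroid of triangle NKP ⇒ B = (1/3, 1/3)
2. T lies on line KB with KT:TB = 3:1 ⇒ T = (1/4, 1/4)
through K parallel to TN: direction (3/4, -1/4); meets NB at M = (3, -1)
M = N + t·(B−N) with t = -3

t = -3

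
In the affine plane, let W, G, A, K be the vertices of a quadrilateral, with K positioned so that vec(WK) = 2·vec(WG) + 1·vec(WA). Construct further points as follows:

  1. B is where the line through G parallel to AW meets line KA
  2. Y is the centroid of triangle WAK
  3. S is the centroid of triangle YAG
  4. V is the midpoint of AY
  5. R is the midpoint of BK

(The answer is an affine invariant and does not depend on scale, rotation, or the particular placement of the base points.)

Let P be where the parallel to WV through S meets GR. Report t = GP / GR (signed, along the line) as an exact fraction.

Assign W = (0, 0), G = (1, 0), A = (0, 1), K = (2, 1) — the answer is frame-independent, so this choice is without loss of generality.
1. B is where the line through G parallel to AW meets line KA ⇒ B = (1, 1)
2. Y is the centroid of triangle WAK ⇒ Y = (2/3, 2/3)
3. S is the centroid of triangle YAG ⇒ S = (5/9, 5/9)
4. V is the midpoint of AY ⇒ V = (1/3, 5/6)
5. R is the midpoint of BK ⇒ R = (3/2, 1)
through S parallel to WV: direction (1/3, 5/6); meets GR at P = (-7/3, -20/3)
P = G + t·(R−G) with t = -20/3

t = -20/3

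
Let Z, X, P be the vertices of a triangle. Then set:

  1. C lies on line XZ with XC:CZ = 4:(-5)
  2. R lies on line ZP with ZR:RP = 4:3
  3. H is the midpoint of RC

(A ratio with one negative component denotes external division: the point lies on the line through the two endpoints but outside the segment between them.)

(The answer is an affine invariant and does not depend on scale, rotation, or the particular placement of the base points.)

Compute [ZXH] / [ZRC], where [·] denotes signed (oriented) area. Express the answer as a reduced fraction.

[ZXH]:[ZRC] = -1/10

Set Z = (0, 0), X = (1, 0), P = (0, 1); any affine frame gives the same invariant.
1. C lies on line XZ with XC:CZ = 4:(-5) ⇒ C = (5, 0)
2. R lies on line ZP with ZR:RP = 4:3 ⇒ R = (0, 4/7)
3. H is the midpoint of RC ⇒ H = (5/2, 2/7)
2·[ZXH] = 2/7, 2·[ZRC] = -20/7
[ZXH]:[ZRC] = 2/7:-20/7 = -1/10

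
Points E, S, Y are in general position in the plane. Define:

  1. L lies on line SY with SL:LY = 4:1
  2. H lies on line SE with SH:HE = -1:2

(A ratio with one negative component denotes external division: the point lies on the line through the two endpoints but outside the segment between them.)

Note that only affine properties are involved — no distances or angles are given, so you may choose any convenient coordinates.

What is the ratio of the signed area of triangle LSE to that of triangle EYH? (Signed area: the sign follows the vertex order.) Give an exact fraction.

Set E = (0, 0), S = (1, 0), Y = (0, 1); any affine frame gives the same invariant.
1. L lies on line SY with SL:LY = 4:1 ⇒ L = (1/5, 4/5)
2. H lies on line SE with SH:HE = -1:2 ⇒ H = (2, 0)
2·[LSE] = -4/5, 2·[EYH] = -2
[LSE]:[EYH] = -4/5:-2 = 2/5

[LSE]:[EYH] = 2/5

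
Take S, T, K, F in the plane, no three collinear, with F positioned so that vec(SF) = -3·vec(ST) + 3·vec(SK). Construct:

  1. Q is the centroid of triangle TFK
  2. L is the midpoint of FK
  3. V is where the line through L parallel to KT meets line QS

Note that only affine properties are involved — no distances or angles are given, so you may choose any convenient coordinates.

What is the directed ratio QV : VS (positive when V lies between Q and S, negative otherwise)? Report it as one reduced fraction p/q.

Assign S = (0, 0), T = (1, 0), K = (0, 1), F = (-3, 3) — the answer is frame-independent, so this choice is without loss of generality.
1. Q is the centroid of triangle TFK ⇒ Q = (-2/3, 4/3)
2. L is the midpoint of FK ⇒ L = (-3/2, 2)
3. V is where the line through L parallel to KT meets line QS ⇒ V = (-1/2, 1)
V = Q + t·(S−Q) with t = 1/4, so QV:VS = t:(1−t) = 1/4:3/4

QV:VS = 1/3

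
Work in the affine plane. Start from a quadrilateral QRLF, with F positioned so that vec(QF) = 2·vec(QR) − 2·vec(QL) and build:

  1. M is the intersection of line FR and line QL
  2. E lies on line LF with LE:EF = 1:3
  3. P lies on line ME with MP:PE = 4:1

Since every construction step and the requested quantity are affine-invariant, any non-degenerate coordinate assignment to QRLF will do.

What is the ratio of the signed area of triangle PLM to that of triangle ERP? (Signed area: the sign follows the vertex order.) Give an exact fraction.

Choose coordinates Q = (0, 0), R = (1, 0), L = (0, 1), F = (2, -2).
1. M is the intersection of line FR and line QL ⇒ M = (0, 2)
2. E lies on line LF with LE:EF = 1:3 ⇒ E = (1/2, 1/4)
3. P lies on line ME with MP:PE = 4:1 ⇒ P = (2/5, 3/5)
2·[PLM] = -2/5, 2·[ERP] = 3/20
[PLM]:[ERP] = -2/5:3/20 = -8/3

[PLM]:[ERP] = -8/3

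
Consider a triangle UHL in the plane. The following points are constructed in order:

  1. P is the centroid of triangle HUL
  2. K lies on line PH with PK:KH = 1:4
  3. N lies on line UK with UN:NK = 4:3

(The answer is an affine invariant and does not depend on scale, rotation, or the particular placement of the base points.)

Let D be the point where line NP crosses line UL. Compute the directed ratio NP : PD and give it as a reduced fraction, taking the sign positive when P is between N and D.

NP:PD = -1/5

Work in coordinates with U = (0, 0), H = (1, 0), L = (0, 1).
1. P is the centroid of triangle HUL ⇒ P = (1/3, 1/3)
2. K lies on line PH with PK:KH = 1:4 ⇒ K = (7/15, 4/15)
3. N lies on line UK with UN:NK = 4:3 ⇒ N = (4/15, 16/105)
line NP meets UL at D = (0, -4/7)
P = N + t·(D−N) with t = -1/4, so NP:PD = -1/4:5/4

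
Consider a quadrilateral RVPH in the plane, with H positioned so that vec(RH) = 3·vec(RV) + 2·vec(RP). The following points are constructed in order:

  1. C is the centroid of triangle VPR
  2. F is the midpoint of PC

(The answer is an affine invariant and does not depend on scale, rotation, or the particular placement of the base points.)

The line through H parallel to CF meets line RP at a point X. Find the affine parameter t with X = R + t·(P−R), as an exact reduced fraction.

Assign R = (0, 0), V = (1, 0), P = (0, 1), H = (3, 2) — the answer is frame-independent, so this choice is without loss of generality.
1. C is the centroid of triangle VPR ⇒ C = (1/3, 1/3)
2. F is the midpoint of PC ⇒ F = (1/6, 2/3)
through H parallel to CF: direction (-1/6, 1/3); meets RP at X = (0, 8)
X = R + t·(P−R) with t = 8

t = 8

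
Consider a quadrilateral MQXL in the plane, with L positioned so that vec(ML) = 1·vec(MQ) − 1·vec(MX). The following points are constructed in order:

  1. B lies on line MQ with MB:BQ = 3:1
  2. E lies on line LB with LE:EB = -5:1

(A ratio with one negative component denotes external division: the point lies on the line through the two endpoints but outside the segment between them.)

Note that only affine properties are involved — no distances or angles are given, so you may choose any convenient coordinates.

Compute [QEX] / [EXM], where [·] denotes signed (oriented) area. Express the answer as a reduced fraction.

Set M = (0, 0), Q = (1, 0), X = (0, 1), L = (1, -1); any affine frame gives the same invariant.
1. B lies on line MQ with MB:BQ = 3:1 ⇒ B = (3/4, 0)
2. E lies on line LB with LE:EB = -5:1 ⇒ E = (11/16, 1/4)
2·[QEX] = -1/16, 2·[EXM] = 11/16
[QEX]:[EXM] = -1/16:11/16 = -1/11

[QEX]:[EXM] = -1/11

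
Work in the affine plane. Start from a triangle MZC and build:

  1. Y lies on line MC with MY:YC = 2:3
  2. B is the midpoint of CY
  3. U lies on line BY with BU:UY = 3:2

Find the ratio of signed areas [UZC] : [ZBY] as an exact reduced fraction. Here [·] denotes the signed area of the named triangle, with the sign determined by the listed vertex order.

[UZC]:[ZBY] = 8/5

Set M = (0, 0), Z = (1, 0), C = (0, 1); any affine frame gives the same invariant.
1. Y lies on line MC with MY:YC = 2:3 ⇒ Y = (0, 2/5)
2. B is the midpoint of CY ⇒ B = (0, 7/10)
3. U lies on line BY with BU:UY = 3:2 ⇒ U = (0, 13/25)
2·[UZC] = 12/25, 2·[ZBY] = 3/10
[UZC]:[ZBY] = 12/25:3/10 = 8/5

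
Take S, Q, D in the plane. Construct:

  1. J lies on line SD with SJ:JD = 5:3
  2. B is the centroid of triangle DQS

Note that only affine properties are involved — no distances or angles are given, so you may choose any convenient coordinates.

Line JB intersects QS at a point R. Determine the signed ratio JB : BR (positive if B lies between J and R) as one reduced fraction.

Set S = (0, 0), Q = (1, 0), D = (0, 1); any affine frame gives the same invariant.
1. J lies on line SD with SJ:JD = 5:3 ⇒ J = (0, 5/8)
2. B is the centroid of triangle DQS ⇒ B = (1/3, 1/3)
line JB meets QS at R = (5/7, 0)
B = J + t·(R−J) with t = 7/15, so JB:BR = 7/15:8/15

JB:BR = 7/8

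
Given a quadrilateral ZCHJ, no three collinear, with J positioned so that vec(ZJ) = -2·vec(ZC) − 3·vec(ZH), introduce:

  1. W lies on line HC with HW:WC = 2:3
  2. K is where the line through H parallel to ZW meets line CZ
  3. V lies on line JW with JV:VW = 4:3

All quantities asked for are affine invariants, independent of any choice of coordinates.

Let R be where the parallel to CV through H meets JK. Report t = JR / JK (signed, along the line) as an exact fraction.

Assign Z = (0, 0), C = (1, 0), H = (0, 1), J = (-2, -3) — the answer is frame-independent, so this choice is without loss of generality.
1. W lies on line HC with HW:WC = 2:3 ⇒ W = (2/5, 3/5)
2. K is where the line through H parallel to ZW meets line CZ ⇒ K = (-2/3, 0)
3. V lies on line JW with JV:VW = 4:3 ⇒ V = (-22/35, -33/35)
through H parallel to CV: direction (-57/35, -33/35); meets JK at R = (-38/127, 105/127)
R = J + t·(K−J) with t = 162/127

t = 162/127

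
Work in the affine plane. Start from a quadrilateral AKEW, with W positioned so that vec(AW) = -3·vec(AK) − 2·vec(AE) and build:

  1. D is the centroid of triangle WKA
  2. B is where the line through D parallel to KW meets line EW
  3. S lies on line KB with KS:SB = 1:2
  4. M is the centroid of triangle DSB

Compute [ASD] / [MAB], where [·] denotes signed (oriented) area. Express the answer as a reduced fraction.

[ASD]:[MAB] = -3/8

Set A = (0, 0), K = (1, 0), E = (0, 1), W = (-3, -2); any affine frame gives the same invariant.
1. D is the centroid of triangle WKA ⇒ D = (-2/3, -2/3)
2. B is where the line through D parallel to KW meets line EW ⇒ B = (-8/3, -5/3)
3. S lies on line KB with KS:SB = 1:2 ⇒ S = (-2/9, -5/9)
4. M is the centroid of triangle DSB ⇒ M = (-32/27, -26/27)
2·[ASD] = -2/9, 2·[MAB] = 16/27
[ASD]:[MAB] = -2/9:16/27 = -3/8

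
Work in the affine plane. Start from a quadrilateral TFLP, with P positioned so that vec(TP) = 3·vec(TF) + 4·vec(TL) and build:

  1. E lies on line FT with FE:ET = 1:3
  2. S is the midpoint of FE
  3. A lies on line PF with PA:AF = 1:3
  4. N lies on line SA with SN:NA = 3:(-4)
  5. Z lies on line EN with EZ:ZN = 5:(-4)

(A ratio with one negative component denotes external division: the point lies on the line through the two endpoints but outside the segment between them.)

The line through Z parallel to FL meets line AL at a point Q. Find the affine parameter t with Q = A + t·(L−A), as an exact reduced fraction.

t = 49/3

Set T = (0, 0), F = (1, 0), L = (0, 1), P = (3, 4); any affine frame gives the same invariant.
1. E lies on line FT with FE:ET = 1:3 ⇒ E = (3/4, 0)
2. S is the midpoint of FE ⇒ S = (7/8, 0)
3. A lies on line PF with PA:AF = 1:3 ⇒ A = (5/2, 3)
4. N lies on line SA with SN:NA = 3:(-4) ⇒ N = (-4, -9)
5. Z lies on line EN with EZ:ZN = 5:(-4) ⇒ Z = (-23, -45)
through Z parallel to FL: direction (-1, 1); meets AL at Q = (-115/3, -89/3)
Q = A + t·(L−A) with t = 49/3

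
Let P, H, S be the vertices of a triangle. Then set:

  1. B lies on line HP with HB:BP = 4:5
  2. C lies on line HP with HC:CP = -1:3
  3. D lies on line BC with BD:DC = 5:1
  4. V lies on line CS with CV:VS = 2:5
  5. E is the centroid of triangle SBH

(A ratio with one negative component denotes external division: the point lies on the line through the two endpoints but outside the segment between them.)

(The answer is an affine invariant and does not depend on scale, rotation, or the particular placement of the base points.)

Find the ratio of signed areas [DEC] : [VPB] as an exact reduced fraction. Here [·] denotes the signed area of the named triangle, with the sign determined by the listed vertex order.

[DEC]:[VPB] = -119/360

Assign P = (0, 0), H = (1, 0), S = (0, 1) — the answer is frame-independent, so this choice is without loss of generality.
1. B lies on line HP with HB:BP = 4:5 ⇒ B = (5/9, 0)
2. C lies on line HP with HC:CP = -1:3 ⇒ C = (3/2, 0)
3. D lies on line BC with BD:DC = 5:1 ⇒ D = (145/108, 0)
4. V lies on line CS with CV:VS = 2:5 ⇒ V = (15/14, 2/7)
5. E is the centroid of triangle SBH ⇒ E = (14/27, 1/3)
2·[DEC] = -17/324, 2·[VPB] = 10/63
[DEC]:[VPB] = -17/324:10/63 = -119/360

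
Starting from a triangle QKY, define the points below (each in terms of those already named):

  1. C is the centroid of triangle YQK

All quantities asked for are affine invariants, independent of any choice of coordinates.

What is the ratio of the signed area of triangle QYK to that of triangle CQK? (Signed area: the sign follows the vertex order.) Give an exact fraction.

[QYK]:[CQK] = -3

Choose coordinates Q = (0, 0), K = (1, 0), Y = (0, 1).
1. C is the centroid of triangle YQK ⇒ C = (1/3, 1/3)
2·[QYK] = -1, 2·[CQK] = 1/3
[QYK]:[CQK] = -1:1/3 = -3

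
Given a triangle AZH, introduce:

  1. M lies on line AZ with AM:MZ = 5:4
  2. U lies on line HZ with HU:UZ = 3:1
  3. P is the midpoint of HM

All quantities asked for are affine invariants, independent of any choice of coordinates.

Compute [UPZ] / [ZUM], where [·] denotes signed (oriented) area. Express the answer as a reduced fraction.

[UPZ]:[ZUM] = 1/2

Assign A = (0, 0), Z = (1, 0), H = (0, 1) — the answer is frame-independent, so this choice is without loss of generality.
1. M lies on line AZ with AM:MZ = 5:4 ⇒ M = (5/9, 0)
2. U lies on line HZ with HU:UZ = 3:1 ⇒ U = (3/4, 1/4)
3. P is the midpoint of HM ⇒ P = (5/18, 1/2)
2·[UPZ] = 1/18, 2·[ZUM] = 1/9
[UPZ]:[ZUM] = 1/18:1/9 = 1/2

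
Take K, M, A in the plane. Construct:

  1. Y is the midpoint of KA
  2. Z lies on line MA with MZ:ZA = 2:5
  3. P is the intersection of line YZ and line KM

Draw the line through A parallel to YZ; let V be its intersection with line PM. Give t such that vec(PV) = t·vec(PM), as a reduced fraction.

t = -5/2

Assign K = (0, 0), M = (1, 0), A = (0, 1) — the answer is frame-independent, so this choice is without loss of generality.
1. Y is the midpoint of KA ⇒ Y = (0, 1/2)
2. Z lies on line MA with MZ:ZA = 2:5 ⇒ Z = (5/7, 2/7)
3. P is the intersection of line YZ and line KM ⇒ P = (5/3, 0)
through A parallel to YZ: direction (5/7, -3/14); meets PM at V = (10/3, 0)
V = P + t·(M−P) with t = -5/2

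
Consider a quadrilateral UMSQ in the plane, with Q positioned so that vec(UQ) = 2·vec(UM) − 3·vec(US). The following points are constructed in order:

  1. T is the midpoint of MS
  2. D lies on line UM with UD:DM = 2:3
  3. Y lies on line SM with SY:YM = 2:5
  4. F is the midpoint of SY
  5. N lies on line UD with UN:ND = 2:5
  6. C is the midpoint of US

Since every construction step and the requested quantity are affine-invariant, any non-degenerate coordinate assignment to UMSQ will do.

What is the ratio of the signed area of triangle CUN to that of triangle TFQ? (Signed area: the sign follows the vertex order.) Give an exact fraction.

Assign U = (0, 0), M = (1, 0), S = (0, 1), Q = (2, -3) — the answer is frame-independent, so this choice is without loss of generality.
1. T is the midpoint of MS ⇒ T = (1/2, 1/2)
2. D lies on line UM with UD:DM = 2:3 ⇒ D = (2/5, 0)
3. Y lies on line SM with SY:YM = 2:5 ⇒ Y = (2/7, 5/7)
4. F is the midpoint of SY ⇒ F = (1/7, 6/7)
5. N lies on line UD with UN:ND = 2:5 ⇒ N = (4/35, 0)
6. C is the midpoint of US ⇒ C = (0, 1/2)
2·[CUN] = 2/35, 2·[TFQ] = 5/7
[CUN]:[TFQ] = 2/35:5/7 = 2/25

[CUN]:[TFQ] = 2/25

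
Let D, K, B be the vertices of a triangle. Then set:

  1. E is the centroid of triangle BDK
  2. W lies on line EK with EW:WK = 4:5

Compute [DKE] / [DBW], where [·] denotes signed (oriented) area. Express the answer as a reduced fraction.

[DKE]:[DBW] = -9/17

Assign D = (0, 0), K = (1, 0), B = (0, 1) — the answer is frame-independent, so this choice is without loss of generality.
1. E is the centroid of triangle BDK ⇒ E = (1/3, 1/3)
2. W lies on line EK with EW:WK = 4:5 ⇒ W = (17/27, 5/27)
2·[DKE] = 1/3, 2·[DBW] = -17/27
[DKE]:[DBW] = 1/3:-17/27 = -9/17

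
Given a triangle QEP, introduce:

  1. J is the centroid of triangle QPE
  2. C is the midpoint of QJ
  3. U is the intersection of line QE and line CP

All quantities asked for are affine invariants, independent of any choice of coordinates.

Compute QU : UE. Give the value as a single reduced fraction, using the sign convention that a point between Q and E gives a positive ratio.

Assign Q = (0, 0), E = (1, 0), P = (0, 1) — the answer is frame-independent, so this choice is without loss of generality.
1. J is the centroid of triangle QPE ⇒ J = (1/3, 1/3)
2. C is the midpoint of QJ ⇒ C = (1/6, 1/6)
3. U is the intersection of line QE and line CP ⇒ U = (1/5, 0)
U = Q + t·(E−Q) with t = 1/5, so QU:UE = t:(1−t) = 1/5:4/5

QU:UE = 1/4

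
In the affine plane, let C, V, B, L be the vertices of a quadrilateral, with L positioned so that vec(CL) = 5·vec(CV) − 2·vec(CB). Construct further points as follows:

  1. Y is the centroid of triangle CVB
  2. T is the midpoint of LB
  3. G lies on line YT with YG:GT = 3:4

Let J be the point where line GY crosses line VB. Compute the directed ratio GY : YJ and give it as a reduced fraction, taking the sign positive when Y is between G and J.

GY:YJ = -12/7

Work in coordinates with C = (0, 0), V = (1, 0), B = (0, 1), L = (5, -2).
1. Y is the centroid of triangle CVB ⇒ Y = (1/3, 1/3)
2. T is the midpoint of LB ⇒ T = (5/2, -1/2)
3. G lies on line YT with YG:GT = 3:4 ⇒ G = (53/42, -1/42)
line GY meets VB at J = (7/8, 1/8)
Y = G + t·(J−G) with t = 12/5, so GY:YJ = 12/5:-7/5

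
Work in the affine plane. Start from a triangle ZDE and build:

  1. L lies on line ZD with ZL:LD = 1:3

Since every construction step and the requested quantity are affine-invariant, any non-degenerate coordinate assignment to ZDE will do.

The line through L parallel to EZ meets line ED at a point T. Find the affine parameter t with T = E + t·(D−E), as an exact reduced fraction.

Set Z = (0, 0), D = (1, 0), E = (0, 1); any affine frame gives the same invariant.
1. L lies on line ZD with ZL:LD = 1:3 ⇒ L = (1/4, 0)
through L parallel to EZ: direction (0, -1); meets ED at T = (1/4, 3/4)
T = E + t·(D−E) with t = 1/4

t = 1/4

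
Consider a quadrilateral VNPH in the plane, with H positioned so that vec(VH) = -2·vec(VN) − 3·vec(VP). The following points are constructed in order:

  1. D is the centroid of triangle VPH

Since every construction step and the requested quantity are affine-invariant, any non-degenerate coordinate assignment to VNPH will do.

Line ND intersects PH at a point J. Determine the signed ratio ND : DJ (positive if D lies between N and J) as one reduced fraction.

Choose coordinates V = (0, 0), N = (1, 0), P = (0, 1), H = (-2, -3).
1. D is the centroid of triangle VPH ⇒ D = (-2/3, -2/3)
line ND meets PH at J = (-7/8, -3/4)
D = N + t·(J−N) with t = 8/9, so ND:DJ = 8/9:1/9

ND:DJ = 8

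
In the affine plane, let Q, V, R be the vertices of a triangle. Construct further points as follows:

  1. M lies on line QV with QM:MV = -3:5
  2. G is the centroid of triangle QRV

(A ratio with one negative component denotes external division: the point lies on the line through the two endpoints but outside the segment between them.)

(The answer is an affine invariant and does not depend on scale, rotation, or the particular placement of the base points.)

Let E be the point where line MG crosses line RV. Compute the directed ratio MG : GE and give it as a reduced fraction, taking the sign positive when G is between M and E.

MG:GE = 13/2

Work in coordinates with Q = (0, 0), V = (1, 0), R = (0, 1).
1. M lies on line QV with QM:MV = -3:5 ⇒ M = (-3/2, 0)
2. G is the centroid of triangle QRV ⇒ G = (1/3, 1/3)
line MG meets RV at E = (8/13, 5/13)
G = M + t·(E−M) with t = 13/15, so MG:GE = 13/15:2/15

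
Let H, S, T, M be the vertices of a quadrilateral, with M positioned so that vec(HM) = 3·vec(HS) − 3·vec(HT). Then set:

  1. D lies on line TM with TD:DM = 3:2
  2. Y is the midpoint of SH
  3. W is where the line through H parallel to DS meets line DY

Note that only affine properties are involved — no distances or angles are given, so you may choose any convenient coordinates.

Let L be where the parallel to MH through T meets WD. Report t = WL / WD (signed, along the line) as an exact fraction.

Work in coordinates with H = (0, 0), S = (1, 0), T = (0, 1), M = (3, -3).
1. D lies on line TM with TD:DM = 3:2 ⇒ D = (9/5, -7/5)
2. Y is the midpoint of SH ⇒ Y = (1/2, 0)
3. W is where the line through H parallel to DS meets line DY ⇒ W = (-4/5, 7/5)
through T parallel to MH: direction (-3, 3); meets WD at L = (-6, 7)
L = W + t·(D−W) with t = -2

t = -2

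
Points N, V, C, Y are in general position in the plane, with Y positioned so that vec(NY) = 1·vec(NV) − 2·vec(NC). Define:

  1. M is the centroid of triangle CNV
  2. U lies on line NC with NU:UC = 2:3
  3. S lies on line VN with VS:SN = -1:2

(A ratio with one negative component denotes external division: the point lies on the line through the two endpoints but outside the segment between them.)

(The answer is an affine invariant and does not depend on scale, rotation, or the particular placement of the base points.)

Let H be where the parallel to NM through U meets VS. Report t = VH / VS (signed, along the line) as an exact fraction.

Assign N = (0, 0), V = (1, 0), C = (0, 1), Y = (1, -2) — the answer is frame-independent, so this choice is without loss of generality.
1. M is the centroid of triangle CNV ⇒ M = (1/3, 1/3)
2. U lies on line NC with NU:UC = 2:3 ⇒ U = (0, 2/5)
3. S lies on line VN with VS:SN = -1:2 ⇒ S = (2, 0)
through U parallel to NM: direction (1/3, 1/3); meets VS at H = (-2/5, 0)
H = V + t·(S−V) with t = -7/5

t = -7/5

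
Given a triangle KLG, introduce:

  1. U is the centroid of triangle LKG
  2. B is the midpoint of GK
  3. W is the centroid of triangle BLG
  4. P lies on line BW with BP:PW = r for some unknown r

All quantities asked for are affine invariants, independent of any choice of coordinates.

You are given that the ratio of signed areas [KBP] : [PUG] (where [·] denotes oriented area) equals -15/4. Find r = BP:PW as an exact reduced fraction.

Set K = (0, 0), L = (1, 0), G = (0, 1); any affine frame gives the same invariant.
1. U is the centroid of triangle LKG ⇒ U = (1/3, 1/3)
2. B is the midpoint of GK ⇒ B = (0, 1/2)
3. W is the centroid of triangle BLG ⇒ W = (1/3, 1/2)
4. With BP:PW = r, write λ = r/(r+1) so P = B + λ·(W−B); P is affine-linear in λ
Every point depending on P is an affine combination of P and λ-independent points, so each such coordinate is linear in λ; the λ² term in each signed area is a multiple of (W−B)×(W−B) = 0, so 2·[KBP] and 2·[PUG] are each linear in λ. Evaluating at λ=0 and λ=1:
  2·[KBP] = -1/6·λ,   2·[PUG] = -2/9·λ + 1/6
So [KBP]:[PUG] = (-1/6·λ) / (-2/9·λ + 1/6). Setting this equal to -15/4:
  -1/6·λ = -15/4·(-2/9·λ + 1/6)  ⇒  λ = 5/8
Then r = λ/(1−λ) = (5/8)/(3/8) = 5/3. Check: with r = 5/3, P = (5/24, 1/2) and [KBP]:[PUG] = -15/4 as required.

r = 5/3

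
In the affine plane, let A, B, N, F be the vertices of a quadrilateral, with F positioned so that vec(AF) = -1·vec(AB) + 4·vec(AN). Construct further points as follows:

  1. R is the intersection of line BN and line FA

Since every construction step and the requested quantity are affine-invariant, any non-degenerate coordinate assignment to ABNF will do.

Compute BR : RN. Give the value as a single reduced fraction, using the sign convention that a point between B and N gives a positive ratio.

Assign A = (0, 0), B = (1, 0), N = (0, 1), F = (-1, 4) — the answer is frame-independent, so this choice is without loss of generality.
1. R is the intersection of line BN and line FA ⇒ R = (-1/3, 4/3)
R = B + t·(N−B) with t = 4/3, so BR:RN = t:(1−t) = 4/3:-1/3

BR:RN = -4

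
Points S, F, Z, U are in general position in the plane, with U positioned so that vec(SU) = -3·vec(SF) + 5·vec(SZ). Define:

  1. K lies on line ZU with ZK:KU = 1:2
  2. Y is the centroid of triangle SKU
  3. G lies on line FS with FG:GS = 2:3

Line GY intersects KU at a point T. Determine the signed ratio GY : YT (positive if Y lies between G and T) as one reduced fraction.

Assign S = (0, 0), F = (1, 0), Z = (0, 1), U = (-3, 5) — the answer is frame-independent, so this choice is without loss of generality.
1. K lies on line ZU with ZK:KU = 1:2 ⇒ K = (-1, 7/3)
2. Y is the centroid of triangle SKU ⇒ Y = (-4/3, 22/9)
3. G lies on line FS with FG:GS = 2:3 ⇒ G = (3/5, 0)
line GY meets KU at T = (7/2, -11/3)
Y = G + t·(T−G) with t = -2/3, so GY:YT = -2/3:5/3

GY:YT = -2/5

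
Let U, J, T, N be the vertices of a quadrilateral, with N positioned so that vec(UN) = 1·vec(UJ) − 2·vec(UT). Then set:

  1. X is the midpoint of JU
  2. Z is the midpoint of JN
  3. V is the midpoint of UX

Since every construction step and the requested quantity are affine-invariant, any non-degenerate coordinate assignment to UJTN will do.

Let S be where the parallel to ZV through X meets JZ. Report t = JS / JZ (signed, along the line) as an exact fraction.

t = 2/3

Assign U = (0, 0), J = (1, 0), T = (0, 1), N = (1, -2) — the answer is frame-independent, so this choice is without loss of generality.
1. X is the midpoint of JU ⇒ X = (1/2, 0)
2. Z is the midpoint of JN ⇒ Z = (1, -1)
3. V is the midpoint of UX ⇒ V = (1/4, 0)
through X parallel to ZV: direction (-3/4, 1); meets JZ at S = (1, -2/3)
S = J + t·(Z−J) with t = 2/3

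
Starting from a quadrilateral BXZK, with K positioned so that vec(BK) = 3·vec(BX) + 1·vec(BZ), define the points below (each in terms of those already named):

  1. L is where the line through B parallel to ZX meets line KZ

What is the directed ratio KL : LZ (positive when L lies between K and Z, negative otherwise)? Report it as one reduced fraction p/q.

Set B = (0, 0), X = (1, 0), Z = (0, 1), K = (3, 1); any affine frame gives the same invariant.
1. L is where the line through B parallel to ZX meets line KZ ⇒ L = (-1, 1)
L = K + t·(Z−K) with t = 4/3, so KL:LZ = t:(1−t) = 4/3:-1/3

KL:LZ = -4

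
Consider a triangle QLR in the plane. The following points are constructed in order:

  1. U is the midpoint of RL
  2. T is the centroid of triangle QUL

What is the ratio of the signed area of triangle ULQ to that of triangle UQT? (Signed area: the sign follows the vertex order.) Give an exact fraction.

Assign Q = (0, 0), L = (1, 0), R = (0, 1) — the answer is frame-independent, so this choice is without loss of generality.
1. U is the midpoint of RL ⇒ U = (1/2, 1/2)
2. T is the centroid of triangle QUL ⇒ T = (1/2, 1/6)
2·[ULQ] = -1/2, 2·[UQT] = 1/6
[ULQ]:[UQT] = -1/2:1/6 = -3

[ULQ]:[UQT] = -3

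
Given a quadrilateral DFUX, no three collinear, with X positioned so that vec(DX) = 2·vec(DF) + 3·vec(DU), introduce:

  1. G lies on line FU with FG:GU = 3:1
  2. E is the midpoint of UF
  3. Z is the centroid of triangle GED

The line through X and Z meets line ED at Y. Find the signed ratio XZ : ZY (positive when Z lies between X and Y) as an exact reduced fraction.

XZ:ZY = 5

Choose coordinates D = (0, 0), F = (1, 0), U = (0, 1), X = (2, 3).
1. G lies on line FU with FG:GU = 3:1 ⇒ G = (1/4, 3/4)
2. E is the midpoint of UF ⇒ E = (1/2, 1/2)
3. Z is the centroid of triangle GED ⇒ Z = (1/4, 5/12)
line XZ meets ED at Y = (-1/10, -1/10)
Z = X + t·(Y−X) with t = 5/6, so XZ:ZY = 5/6:1/6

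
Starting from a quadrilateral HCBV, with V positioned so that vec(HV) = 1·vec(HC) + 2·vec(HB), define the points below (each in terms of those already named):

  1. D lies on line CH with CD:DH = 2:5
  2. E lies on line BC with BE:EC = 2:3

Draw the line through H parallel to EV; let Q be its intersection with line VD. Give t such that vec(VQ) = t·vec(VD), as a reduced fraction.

Assign H = (0, 0), C = (1, 0), B = (0, 1), V = (1, 2) — the answer is frame-independent, so this choice is without loss of generality.
1. D lies on line CH with CD:DH = 2:5 ⇒ D = (5/7, 0)
2. E lies on line BC with BE:EC = 2:3 ⇒ E = (2/5, 3/5)
through H parallel to EV: direction (3/5, 7/5); meets VD at Q = (15/14, 5/2)
Q = V + t·(D−V) with t = -1/4

t = -1/4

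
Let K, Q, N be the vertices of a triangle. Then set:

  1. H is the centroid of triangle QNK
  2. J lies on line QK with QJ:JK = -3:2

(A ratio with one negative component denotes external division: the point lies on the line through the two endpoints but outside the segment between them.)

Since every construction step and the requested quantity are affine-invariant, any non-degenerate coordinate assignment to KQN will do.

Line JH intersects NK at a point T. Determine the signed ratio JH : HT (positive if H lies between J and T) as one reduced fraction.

Assign K = (0, 0), Q = (1, 0), N = (0, 1) — the answer is frame-independent, so this choice is without loss of generality.
1. H is the centroid of triangle QNK ⇒ H = (1/3, 1/3)
2. J lies on line QK with QJ:JK = -3:2 ⇒ J = (-2, 0)
line JH meets NK at T = (0, 2/7)
H = J + t·(T−J) with t = 7/6, so JH:HT = 7/6:-1/6

JH:HT = -7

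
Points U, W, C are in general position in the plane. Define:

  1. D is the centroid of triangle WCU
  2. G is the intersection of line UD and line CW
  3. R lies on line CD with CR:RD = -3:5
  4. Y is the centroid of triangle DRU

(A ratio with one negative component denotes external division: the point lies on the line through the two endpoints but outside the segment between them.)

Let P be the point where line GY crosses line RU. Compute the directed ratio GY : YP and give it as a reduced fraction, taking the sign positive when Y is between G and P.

GY:YP = 7/2

Choose coordinates U = (0, 0), W = (1, 0), C = (0, 1).
1. D is the centroid of triangle WCU ⇒ D = (1/3, 1/3)
2. G is the intersection of line UD and line CW ⇒ G = (1/2, 1/2)
3. R lies on line CD with CR:RD = -3:5 ⇒ R = (-1/2, 2)
4. Y is the centroid of triangle DRU ⇒ Y = (-1/18, 7/9)
line GY meets RU at P = (-3/14, 6/7)
Y = G + t·(P−G) with t = 7/9, so GY:YP = 7/9:2/9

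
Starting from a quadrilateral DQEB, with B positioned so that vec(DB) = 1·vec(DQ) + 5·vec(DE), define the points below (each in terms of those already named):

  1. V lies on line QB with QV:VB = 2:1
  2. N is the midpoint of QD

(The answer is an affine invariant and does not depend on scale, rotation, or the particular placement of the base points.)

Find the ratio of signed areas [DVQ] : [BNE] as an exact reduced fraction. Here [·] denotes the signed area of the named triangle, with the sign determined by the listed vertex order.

Assign D = (0, 0), Q = (1, 0), E = (0, 1), B = (1, 5) — the answer is frame-independent, so this choice is without loss of generality.
1. V lies on line QB with QV:VB = 2:1 ⇒ V = (1, 10/3)
2. N is the midpoint of QD ⇒ N = (1/2, 0)
2·[DVQ] = -10/3, 2·[BNE] = -3
[DVQ]:[BNE] = -10/3:-3 = 10/9

[DVQ]:[BNE] = 10/9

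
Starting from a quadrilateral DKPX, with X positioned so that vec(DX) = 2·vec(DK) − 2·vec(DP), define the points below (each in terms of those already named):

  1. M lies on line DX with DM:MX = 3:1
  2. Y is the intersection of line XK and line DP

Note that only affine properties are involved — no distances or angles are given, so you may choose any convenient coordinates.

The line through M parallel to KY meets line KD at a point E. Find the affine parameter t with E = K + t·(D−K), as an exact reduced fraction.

Choose coordinates D = (0, 0), K = (1, 0), P = (0, 1), X = (2, -2).
1. M lies on line DX with DM:MX = 3:1 ⇒ M = (3/2, -3/2)
2. Y is the intersection of line XK and line DP ⇒ Y = (0, 2)
through M parallel to KY: direction (-1, 2); meets KD at E = (3/4, 0)
E = K + t·(D−K) with t = 1/4

t = 1/4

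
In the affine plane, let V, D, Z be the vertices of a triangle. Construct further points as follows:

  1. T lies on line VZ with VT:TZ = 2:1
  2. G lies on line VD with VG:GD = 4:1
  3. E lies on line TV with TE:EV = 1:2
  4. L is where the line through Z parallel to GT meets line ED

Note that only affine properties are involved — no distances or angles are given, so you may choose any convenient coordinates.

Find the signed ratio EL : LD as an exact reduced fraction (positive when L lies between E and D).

EL:LD = -10/3

Work in coordinates with V = (0, 0), D = (1, 0), Z = (0, 1).
1. T lies on line VZ with VT:TZ = 2:1 ⇒ T = (0, 2/3)
2. G lies on line VD with VG:GD = 4:1 ⇒ G = (4/5, 0)
3. E lies on line TV with TE:EV = 1:2 ⇒ E = (0, 4/9)
4. L is where the line through Z parallel to GT meets line ED ⇒ L = (10/7, -4/21)
L = E + t·(D−E) with t = 10/7, so EL:LD = t:(1−t) = 10/7:-3/7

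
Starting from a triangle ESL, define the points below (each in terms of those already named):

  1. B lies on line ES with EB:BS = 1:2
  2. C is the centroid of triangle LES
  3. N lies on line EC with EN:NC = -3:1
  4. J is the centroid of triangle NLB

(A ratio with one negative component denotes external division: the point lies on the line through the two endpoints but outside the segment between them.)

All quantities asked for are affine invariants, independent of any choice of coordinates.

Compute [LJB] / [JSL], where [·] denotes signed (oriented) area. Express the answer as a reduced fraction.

Assign E = (0, 0), S = (1, 0), L = (0, 1) — the answer is frame-independent, so this choice is without loss of generality.
1. B lies on line ES with EB:BS = 1:2 ⇒ B = (1/3, 0)
2. C is the centroid of triangle LES ⇒ C = (1/3, 1/3)
3. N lies on line EC with EN:NC = -3:1 ⇒ N = (1/2, 1/2)
4. J is the centroid of triangle NLB ⇒ J = (5/18, 1/2)
2·[LJB] = -1/9, 2·[JSL] = 2/9
[LJB]:[JSL] = -1/9:2/9 = -1/2

[LJB]:[JSL] = -1/2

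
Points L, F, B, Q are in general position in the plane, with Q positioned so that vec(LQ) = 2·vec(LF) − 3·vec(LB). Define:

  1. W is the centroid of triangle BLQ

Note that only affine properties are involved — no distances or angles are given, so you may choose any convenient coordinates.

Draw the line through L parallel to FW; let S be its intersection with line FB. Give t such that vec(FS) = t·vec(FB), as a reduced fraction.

t = 2/3

Choose coordinates L = (0, 0), F = (1, 0), B = (0, 1), Q = (2, -3).
1. W is the centroid of triangle BLQ ⇒ W = (2/3, -2/3)
through L parallel to FW: direction (-1/3, -2/3); meets FB at S = (1/3, 2/3)
S = F + t·(B−F) with t = 2/3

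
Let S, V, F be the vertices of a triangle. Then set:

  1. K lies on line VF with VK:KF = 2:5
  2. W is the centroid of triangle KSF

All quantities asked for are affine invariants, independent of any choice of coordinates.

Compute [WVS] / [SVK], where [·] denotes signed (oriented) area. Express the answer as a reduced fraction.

[WVS]:[SVK] = -3/2

Assign S = (0, 0), V = (1, 0), F = (0, 1) — the answer is frame-independent, so this choice is without loss of generality.
1. K lies on line VF with VK:KF = 2:5 ⇒ K = (5/7, 2/7)
2. W is the centroid of triangle KSF ⇒ W = (5/21, 3/7)
2·[WVS] = -3/7, 2·[SVK] = 2/7
[WVS]:[SVK] = -3/7:2/7 = -3/2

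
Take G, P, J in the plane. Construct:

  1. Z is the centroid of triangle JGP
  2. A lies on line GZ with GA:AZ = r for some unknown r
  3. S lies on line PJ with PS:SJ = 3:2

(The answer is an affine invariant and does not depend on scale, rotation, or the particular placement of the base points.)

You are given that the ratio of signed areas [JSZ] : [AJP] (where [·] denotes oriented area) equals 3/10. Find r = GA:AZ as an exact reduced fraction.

Choose coordinates G = (0, 0), P = (1, 0), J = (0, 1).
1. Z is the centroid of triangle JGP ⇒ Z = (1/3, 1/3)
2. With GA:AZ = r, write λ = r/(r+1) so A = G + λ·(Z−G); A is affine-linear in λ
3. S lies on line PJ with PS:SJ = 3:2 ⇒ S = (2/5, 3/5)
Every point depending on A is an affine combination of A and λ-independent points, so each such coordinate is linear in λ; the λ² term in each signed area is a multiple of (Z−G)×(Z−G) = 0, so 2·[JSZ] and 2·[AJP] are each linear in λ. Evaluating at λ=0 and λ=1:
  2·[JSZ] = -2/15,   2·[AJP] = 2/3·λ − 1
So [JSZ]:[AJP] = (-2/15) / (2/3·λ − 1). Setting this equal to 3/10:
  -2/15 = 3/10·(2/3·λ − 1)  ⇒  λ = 5/6
Then r = λ/(1−λ) = (5/6)/(1/6) = 5. Check: with r = 5, A = (5/18, 5/18) and [JSZ]:[AJP] = 3/10 as required.

r = 5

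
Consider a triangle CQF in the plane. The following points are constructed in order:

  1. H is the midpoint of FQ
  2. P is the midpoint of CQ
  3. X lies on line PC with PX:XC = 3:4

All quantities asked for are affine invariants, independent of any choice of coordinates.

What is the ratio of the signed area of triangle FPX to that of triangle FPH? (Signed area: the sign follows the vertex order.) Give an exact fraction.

Set C = (0, 0), Q = (1, 0), F = (0, 1); any affine frame gives the same invariant.
1. H is the midpoint of FQ ⇒ H = (1/2, 1/2)
2. P is the midpoint of CQ ⇒ P = (1/2, 0)
3. X lies on line PC with PX:XC = 3:4 ⇒ X = (2/7, 0)
2·[FPX] = -3/14, 2·[FPH] = 1/4
[FPX]:[FPH] = -3/14:1/4 = -6/7

[FPX]:[FPH] = -6/7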